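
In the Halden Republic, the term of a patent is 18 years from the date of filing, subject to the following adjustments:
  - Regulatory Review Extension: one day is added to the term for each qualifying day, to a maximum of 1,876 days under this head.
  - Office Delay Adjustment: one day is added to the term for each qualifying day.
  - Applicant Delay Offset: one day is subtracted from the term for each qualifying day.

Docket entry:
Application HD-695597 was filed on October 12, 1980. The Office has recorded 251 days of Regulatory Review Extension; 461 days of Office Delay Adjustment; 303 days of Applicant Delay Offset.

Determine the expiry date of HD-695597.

November 25, 1999

Base term: filing date + 18 years → 12 October 1998.
Regulatory Review Extension: 251 days (within the 1876-day cap) → +251 days → 20 June 1999.
Office Delay Adjustment: +461 days → 23 September 2000.
Applicant Delay Offset: −303 days → 25 November 1999.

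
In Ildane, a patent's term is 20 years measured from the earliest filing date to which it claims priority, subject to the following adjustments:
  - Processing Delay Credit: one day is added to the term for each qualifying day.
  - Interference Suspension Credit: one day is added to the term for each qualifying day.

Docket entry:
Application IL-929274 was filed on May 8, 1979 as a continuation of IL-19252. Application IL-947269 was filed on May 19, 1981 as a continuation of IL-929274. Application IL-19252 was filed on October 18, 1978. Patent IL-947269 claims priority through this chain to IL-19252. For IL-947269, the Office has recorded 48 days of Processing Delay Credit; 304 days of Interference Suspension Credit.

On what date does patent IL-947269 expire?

1999-10-05

Earliest priority filing: 18 October 1978.
Base term: 18 October 1978 + 20 years → 18 October 1998.
Processing Delay Credit: +48 days → 5 December 1998.
Interference Suspension Credit: +304 days → 5 October 1999.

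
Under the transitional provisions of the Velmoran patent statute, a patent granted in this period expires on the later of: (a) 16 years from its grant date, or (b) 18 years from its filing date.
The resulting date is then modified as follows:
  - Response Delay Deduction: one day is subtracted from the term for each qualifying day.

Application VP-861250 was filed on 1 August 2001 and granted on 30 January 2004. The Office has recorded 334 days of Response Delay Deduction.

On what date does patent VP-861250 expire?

2019-03-02

(a) grant + 16 years → 30 January 2020.
(b) filing + 18 years → 1 August 2019.
Later of the two: 30 January 2020.
Response Delay Deduction: −334 days → 2 March 2019.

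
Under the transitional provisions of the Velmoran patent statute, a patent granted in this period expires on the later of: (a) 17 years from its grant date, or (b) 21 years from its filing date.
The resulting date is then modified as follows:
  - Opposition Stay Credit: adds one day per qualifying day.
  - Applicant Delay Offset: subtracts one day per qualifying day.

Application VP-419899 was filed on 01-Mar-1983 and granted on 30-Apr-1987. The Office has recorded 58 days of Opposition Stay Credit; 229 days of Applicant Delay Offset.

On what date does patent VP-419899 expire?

November 11, 2003

(a) grant + 17 years → 30 April 2004.
(b) filing + 21 years → 1 March 2004.
Later of the two: 30 April 2004.
Opposition Stay Credit: +58 days → 27 June 2004.
Applicant Delay Offset: −229 days → 11 November 2003.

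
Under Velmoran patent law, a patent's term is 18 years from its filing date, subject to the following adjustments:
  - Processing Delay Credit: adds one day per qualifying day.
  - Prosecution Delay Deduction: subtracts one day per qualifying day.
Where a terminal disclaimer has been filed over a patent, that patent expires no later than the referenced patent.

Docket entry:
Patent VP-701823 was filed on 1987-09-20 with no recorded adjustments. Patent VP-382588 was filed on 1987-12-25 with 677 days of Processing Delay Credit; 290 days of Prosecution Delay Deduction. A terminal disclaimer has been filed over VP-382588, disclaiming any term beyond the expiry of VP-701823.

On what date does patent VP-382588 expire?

Natural term of VP-382588:
  Base: filing + 18 years → 25 December 2005.
  Processing Delay Credit: +677 days → 2 November 2007.
  Prosecution Delay Deduction: −290 days → 16 January 2007.
Expiry of referenced patent VP-701823:
  Base: filing + 18 years → 20 September 2005.
Terminal disclaimer: VP-382588 expires on the earlier of 16 January 2007 and 20 September 2005.

2005-09-20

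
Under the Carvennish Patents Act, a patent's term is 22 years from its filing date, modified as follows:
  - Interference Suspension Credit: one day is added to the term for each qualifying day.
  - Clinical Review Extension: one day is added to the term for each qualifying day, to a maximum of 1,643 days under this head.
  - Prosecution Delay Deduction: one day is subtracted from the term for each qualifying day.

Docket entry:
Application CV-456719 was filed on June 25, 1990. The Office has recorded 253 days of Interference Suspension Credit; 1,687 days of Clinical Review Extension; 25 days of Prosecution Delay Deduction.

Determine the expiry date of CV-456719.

Base term: filing date + 22 years → 25 June 2012.
Interference Suspension Credit: +253 days → 5 March 2013.
Clinical Review Extension: 1687 days claimed exceeds the 1643-day cap, so +1643 days → 3 September 2017.
Prosecution Delay Deduction: −25 days → 9 August 2017.

August 9, 2017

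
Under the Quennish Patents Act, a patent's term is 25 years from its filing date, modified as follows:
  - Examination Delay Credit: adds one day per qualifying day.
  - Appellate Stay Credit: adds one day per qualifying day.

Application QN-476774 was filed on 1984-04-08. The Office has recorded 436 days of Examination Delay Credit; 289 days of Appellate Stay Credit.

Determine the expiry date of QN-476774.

Base term: filing date + 25 years → 8 April 2009.
Examination Delay Credit: +436 days → 18 June 2010.
Appellate Stay Credit: +289 days → 3 April 2011.

April 3, 2011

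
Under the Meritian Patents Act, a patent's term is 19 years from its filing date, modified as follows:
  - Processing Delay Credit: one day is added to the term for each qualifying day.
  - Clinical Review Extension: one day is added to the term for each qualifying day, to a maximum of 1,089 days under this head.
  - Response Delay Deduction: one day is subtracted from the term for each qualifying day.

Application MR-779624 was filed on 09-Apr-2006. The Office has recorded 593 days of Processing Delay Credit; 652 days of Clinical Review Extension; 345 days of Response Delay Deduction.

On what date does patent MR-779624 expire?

2027-09-26

Base term: filing date + 19 years → 9 April 2025.
Processing Delay Credit: +593 days → 23 November 2026.
Clinical Review Extension: 652 days (within the 1089-day cap) → +652 days → 5 September 2028.
Response Delay Deduction: −345 days → 26 September 2027.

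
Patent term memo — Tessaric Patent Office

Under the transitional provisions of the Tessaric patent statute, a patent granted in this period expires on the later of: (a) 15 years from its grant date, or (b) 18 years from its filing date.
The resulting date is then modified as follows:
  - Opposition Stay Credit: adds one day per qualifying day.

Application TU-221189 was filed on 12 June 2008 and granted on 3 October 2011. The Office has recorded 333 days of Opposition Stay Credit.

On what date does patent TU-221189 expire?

2027-09-01

(a) grant + 15 years → 3 October 2026.
(b) filing + 18 years → 12 June 2026.
Later of the two: 3 October 2026.
Opposition Stay Credit: +333 days → 1 September 2027.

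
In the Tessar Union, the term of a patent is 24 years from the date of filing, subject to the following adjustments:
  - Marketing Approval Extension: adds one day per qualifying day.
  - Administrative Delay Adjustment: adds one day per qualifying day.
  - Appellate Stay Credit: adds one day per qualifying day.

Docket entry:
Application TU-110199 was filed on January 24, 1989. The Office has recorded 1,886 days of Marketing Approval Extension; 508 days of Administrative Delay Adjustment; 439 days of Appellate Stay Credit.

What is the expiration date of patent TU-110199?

October 27, 2020

Base term: filing date + 24 years → 24 January 2013.
Marketing Approval Extension: +1886 days → 25 March 2018.
Administrative Delay Adjustment: +508 days → 15 August 2019.
Appellate Stay Credit: +439 days → 27 October 2020.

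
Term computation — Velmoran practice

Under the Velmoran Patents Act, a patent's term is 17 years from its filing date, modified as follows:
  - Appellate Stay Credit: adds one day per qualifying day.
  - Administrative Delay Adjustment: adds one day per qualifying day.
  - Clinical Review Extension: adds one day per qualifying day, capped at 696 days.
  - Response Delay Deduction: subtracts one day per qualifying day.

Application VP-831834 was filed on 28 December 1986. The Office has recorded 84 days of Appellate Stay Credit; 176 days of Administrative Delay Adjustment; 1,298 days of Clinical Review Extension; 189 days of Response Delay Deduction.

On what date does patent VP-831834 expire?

Base term: filing date + 17 years → 28 December 2003.
Appellate Stay Credit: +84 days → 21 March 2004.
Administrative Delay Adjustment: +176 days → 13 September 2004.
Clinical Review Extension: 1298 days claimed exceeds the 696-day cap, so +696 days → 10 August 2006.
Response Delay Deduction: −189 days → 2 February 2006.

2006-02-02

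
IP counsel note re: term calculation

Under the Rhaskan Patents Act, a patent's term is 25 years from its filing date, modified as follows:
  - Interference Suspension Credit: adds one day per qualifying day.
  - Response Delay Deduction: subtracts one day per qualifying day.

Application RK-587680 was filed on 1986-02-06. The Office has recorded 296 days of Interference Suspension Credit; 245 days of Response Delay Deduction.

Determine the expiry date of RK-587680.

March 29, 2011

Base term: filing date + 25 years → 6 February 2011.
Interference Suspension Credit: +296 days → 29 November 2011.
Response Delay Deduction: −245 days → 29 March 2011.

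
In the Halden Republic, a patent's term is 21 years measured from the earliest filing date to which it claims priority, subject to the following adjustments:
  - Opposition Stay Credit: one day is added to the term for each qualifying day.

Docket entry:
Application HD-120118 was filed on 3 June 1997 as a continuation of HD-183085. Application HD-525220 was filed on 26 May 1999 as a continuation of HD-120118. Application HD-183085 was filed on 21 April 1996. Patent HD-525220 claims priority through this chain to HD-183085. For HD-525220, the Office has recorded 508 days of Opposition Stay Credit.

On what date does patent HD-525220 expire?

September 11, 2018

Earliest priority filing: 21 April 1996.
Base term: 21 April 1996 + 21 years → 21 April 2017.
Opposition Stay Credit: +508 days → 11 September 2018.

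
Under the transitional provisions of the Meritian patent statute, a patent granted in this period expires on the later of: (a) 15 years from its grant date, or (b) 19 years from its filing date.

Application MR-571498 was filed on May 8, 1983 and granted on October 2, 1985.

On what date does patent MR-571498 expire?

(a) grant + 15 years → 2 October 2000.
(b) filing + 19 years → 8 May 2002.
Later of the two: 8 May 2002.

May 8, 2002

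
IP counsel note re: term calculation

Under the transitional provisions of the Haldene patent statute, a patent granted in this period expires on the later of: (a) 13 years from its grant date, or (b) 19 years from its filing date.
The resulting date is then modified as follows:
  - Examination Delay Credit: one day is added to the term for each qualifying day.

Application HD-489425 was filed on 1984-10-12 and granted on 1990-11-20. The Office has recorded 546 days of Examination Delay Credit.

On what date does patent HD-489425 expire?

(a) grant + 13 years → 20 November 2003.
(b) filing + 19 years → 12 October 2003.
Later of the two: 20 November 2003.
Examination Delay Credit: +546 days → 19 May 2005.

2005-05-19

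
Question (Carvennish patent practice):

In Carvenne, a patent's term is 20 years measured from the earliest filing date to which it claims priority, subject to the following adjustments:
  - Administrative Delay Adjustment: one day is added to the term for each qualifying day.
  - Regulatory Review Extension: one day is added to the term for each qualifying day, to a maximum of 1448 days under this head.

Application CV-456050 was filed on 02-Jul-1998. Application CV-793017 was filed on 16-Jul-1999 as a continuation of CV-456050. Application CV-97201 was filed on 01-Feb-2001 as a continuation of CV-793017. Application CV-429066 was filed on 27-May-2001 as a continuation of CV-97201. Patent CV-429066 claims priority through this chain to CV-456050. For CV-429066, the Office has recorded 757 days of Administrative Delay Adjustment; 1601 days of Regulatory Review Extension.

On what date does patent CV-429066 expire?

Earliest priority filing: 2 July 1998.
Base term: 2 July 1998 + 20 years → 2 July 2018.
Administrative Delay Adjustment: +757 days → 28 July 2020.
Regulatory Review Extension: 1601 days claimed exceeds the 1448-day cap, so +1448 days → 15 July 2024.

July 15, 2024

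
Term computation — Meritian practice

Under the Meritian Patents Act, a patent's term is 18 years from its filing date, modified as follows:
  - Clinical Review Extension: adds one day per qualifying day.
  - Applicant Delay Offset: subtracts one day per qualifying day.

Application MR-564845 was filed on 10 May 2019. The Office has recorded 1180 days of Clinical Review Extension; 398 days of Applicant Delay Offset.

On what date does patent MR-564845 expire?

Base term: filing date + 18 years → 10 May 2037.
Clinical Review Extension: +1180 days → 2 August 2040.
Applicant Delay Offset: −398 days → 1 July 2039.

July 1, 2039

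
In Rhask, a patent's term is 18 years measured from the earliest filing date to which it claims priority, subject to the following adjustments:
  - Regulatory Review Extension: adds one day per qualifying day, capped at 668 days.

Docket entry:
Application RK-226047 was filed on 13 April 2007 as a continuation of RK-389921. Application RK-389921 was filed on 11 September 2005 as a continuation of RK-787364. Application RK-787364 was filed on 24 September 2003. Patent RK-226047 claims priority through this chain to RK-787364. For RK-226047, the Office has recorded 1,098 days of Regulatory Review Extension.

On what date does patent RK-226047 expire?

2023-07-24

Earliest priority filing: 24 September 2003.
Base term: 24 September 2003 + 18 years → 24 September 2021.
Regulatory Review Extension: 1098 days claimed exceeds the 668-day cap, so +668 days → 24 July 2023.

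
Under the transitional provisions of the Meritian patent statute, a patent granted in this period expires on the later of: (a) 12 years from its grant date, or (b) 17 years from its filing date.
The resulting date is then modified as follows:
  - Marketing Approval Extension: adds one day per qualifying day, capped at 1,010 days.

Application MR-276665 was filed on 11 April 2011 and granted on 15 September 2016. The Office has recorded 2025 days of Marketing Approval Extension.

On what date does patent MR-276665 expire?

2031-06-22

(a) grant + 12 years → 15 September 2028.
(b) filing + 17 years → 11 April 2028.
Later of the two: 15 September 2028.
Marketing Approval Extension: 2025 days claimed exceeds the 1010-day cap, so +1010 days → 22 June 2031.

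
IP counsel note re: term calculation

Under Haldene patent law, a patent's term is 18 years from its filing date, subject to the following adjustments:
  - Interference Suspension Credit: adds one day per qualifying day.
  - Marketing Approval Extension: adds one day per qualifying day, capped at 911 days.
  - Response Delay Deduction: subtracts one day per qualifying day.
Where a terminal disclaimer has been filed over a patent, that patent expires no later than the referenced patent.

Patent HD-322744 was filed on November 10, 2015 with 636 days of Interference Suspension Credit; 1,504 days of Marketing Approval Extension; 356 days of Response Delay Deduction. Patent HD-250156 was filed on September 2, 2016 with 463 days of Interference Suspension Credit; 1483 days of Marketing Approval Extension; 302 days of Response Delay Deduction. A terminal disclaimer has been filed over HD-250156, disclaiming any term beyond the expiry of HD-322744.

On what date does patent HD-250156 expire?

Natural term of HD-250156:
  Base: filing + 18 years → 2 September 2034.
  Interference Suspension Credit: +463 days → 9 December 2035.
  Marketing Approval Extension: 1483 days claimed exceeds the 911-day cap, so +911 days → 7 June 2038.
  Response Delay Deduction: −302 days → 9 August 2037.
Expiry of referenced patent HD-322744:
  Base: filing + 18 years → 10 November 2033.
  Interference Suspension Credit: +636 days → 8 August 2035.
  Marketing Approval Extension: 1504 days claimed exceeds the 911-day cap, so +911 days → 4 February 2038.
  Response Delay Deduction: −356 days → 13 February 2037.
Terminal disclaimer: HD-250156 expires on the earlier of 9 August 2037 and 13 February 2037.

2037-02-13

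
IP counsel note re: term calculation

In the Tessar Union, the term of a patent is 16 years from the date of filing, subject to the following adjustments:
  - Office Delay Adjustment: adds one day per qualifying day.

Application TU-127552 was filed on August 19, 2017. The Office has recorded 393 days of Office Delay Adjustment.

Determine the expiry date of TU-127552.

September 16, 2034

Base term: filing date + 16 years → 19 August 2033.
Office Delay Adjustment: +393 days → 16 September 2034.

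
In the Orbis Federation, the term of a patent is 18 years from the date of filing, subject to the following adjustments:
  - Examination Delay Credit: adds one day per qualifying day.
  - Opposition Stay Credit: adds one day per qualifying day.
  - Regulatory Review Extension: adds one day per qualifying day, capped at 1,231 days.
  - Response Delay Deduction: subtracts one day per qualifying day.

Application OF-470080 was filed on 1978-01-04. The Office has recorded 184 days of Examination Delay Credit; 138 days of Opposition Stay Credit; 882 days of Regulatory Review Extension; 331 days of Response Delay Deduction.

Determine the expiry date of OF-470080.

May 26, 1998

Base term: filing date + 18 years → 4 January 1996.
Examination Delay Credit: +184 days → 6 July 1996.
Opposition Stay Credit: +138 days → 21 November 1996.
Regulatory Review Extension: 882 days (within the 1231-day cap) → +882 days → 22 April 1999.
Response Delay Deduction: −331 days → 26 May 1998.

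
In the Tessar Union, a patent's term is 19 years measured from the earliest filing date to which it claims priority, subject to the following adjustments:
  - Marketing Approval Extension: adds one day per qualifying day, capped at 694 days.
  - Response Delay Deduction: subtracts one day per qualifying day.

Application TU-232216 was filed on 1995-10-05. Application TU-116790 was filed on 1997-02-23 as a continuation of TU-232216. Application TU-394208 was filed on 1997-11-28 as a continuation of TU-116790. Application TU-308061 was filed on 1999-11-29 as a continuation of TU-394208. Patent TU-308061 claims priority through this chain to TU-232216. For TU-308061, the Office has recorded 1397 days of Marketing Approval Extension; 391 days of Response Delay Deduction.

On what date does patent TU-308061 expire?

Earliest priority filing: 5 October 1995.
Base term: 5 October 1995 + 19 years → 5 October 2014.
Marketing Approval Extension: 1397 days claimed exceeds the 694-day cap, so +694 days → 29 August 2016.
Response Delay Deduction: −391 days → 4 August 2015.

2015-08-04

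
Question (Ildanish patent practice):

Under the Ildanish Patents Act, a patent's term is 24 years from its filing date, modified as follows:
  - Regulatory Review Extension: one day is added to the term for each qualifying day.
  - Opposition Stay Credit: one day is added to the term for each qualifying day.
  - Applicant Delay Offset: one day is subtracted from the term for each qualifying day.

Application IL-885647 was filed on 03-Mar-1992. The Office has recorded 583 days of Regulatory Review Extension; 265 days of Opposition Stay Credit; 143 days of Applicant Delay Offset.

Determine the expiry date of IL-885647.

Base term: filing date + 24 years → 3 March 2016.
Regulatory Review Extension: +583 days → 7 October 2017.
Opposition Stay Credit: +265 days → 29 June 2018.
Applicant Delay Offset: −143 days → 6 February 2018.

February 6, 2018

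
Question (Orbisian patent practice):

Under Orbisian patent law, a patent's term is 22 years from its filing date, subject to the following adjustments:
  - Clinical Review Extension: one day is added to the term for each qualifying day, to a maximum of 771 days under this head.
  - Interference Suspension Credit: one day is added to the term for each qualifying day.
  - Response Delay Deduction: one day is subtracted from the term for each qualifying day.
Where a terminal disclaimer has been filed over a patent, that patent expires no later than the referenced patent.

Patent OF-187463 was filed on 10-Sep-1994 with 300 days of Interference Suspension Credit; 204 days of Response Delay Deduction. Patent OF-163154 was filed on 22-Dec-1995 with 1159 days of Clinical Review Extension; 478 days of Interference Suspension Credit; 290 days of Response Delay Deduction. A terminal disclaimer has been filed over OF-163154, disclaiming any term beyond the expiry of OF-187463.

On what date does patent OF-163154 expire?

December 15, 2016

Natural term of OF-163154:
  Base: filing + 22 years → 22 December 2017.
  Clinical Review Extension: 1159 days claimed exceeds the 771-day cap, so +771 days → 1 February 2020.
  Interference Suspension Credit: +478 days → 24 May 2021.
  Response Delay Deduction: −290 days → 7 August 2020.
Expiry of referenced patent OF-187463:
  Base: filing + 22 years → 10 September 2016.
  Interference Suspension Credit: +300 days → 7 July 2017.
  Response Delay Deduction: −204 days → 15 December 2016.
Terminal disclaimer: OF-163154 expires on the earlier of 7 August 2020 and 15 December 2016.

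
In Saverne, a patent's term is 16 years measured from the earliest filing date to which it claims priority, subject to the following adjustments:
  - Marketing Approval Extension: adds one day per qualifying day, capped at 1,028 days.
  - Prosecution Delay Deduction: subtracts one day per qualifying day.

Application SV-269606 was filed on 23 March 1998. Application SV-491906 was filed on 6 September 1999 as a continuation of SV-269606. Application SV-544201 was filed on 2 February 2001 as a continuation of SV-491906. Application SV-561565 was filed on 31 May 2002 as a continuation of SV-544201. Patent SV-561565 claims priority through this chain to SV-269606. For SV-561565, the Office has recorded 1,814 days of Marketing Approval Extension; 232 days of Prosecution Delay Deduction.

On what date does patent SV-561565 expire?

May 27, 2016

Earliest priority filing: 23 March 1998.
Base term: 23 March 1998 + 16 years → 23 March 2014.
Marketing Approval Extension: 1814 days claimed exceeds the 1028-day cap, so +1028 days → 14 January 2017.
Prosecution Delay Deduction: −232 days → 27 May 2016.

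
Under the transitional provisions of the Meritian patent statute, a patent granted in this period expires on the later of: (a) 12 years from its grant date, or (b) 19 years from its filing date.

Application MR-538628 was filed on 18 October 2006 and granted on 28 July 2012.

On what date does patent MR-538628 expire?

(a) grant + 12 years → 28 July 2024.
(b) filing + 19 years → 18 October 2025.
Later of the two: 18 October 2025.

2025-10-18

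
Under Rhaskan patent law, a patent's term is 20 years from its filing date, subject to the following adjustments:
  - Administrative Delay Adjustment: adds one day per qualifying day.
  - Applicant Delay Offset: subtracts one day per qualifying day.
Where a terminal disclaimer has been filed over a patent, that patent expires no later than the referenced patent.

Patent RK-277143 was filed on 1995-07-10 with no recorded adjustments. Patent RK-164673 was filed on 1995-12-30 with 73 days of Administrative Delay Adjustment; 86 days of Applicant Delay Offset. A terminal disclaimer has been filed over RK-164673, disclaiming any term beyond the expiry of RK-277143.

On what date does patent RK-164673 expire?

July 10, 2015

Natural term of RK-164673:
  Base: filing + 20 years → 30 December 2015.
  Administrative Delay Adjustment: +73 days → 12 March 2016.
  Applicant Delay Offset: −86 days → 17 December 2015.
Expiry of referenced patent RK-277143:
  Base: filing + 20 years → 10 July 2015.
Terminal disclaimer: RK-164673 expires on the earlier of 17 December 2015 and 10 July 2015.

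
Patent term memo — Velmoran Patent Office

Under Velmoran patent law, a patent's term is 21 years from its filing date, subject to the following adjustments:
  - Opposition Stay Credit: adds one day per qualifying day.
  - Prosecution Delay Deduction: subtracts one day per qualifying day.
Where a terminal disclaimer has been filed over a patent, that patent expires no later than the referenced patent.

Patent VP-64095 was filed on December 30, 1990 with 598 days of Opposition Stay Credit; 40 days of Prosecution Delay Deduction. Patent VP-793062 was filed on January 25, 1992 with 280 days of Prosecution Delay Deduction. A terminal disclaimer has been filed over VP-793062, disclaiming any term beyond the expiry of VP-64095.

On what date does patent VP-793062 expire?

April 20, 2012

Natural term of VP-793062:
  Base: filing + 21 years → 25 January 2013.
  Prosecution Delay Deduction: −280 days → 20 April 2012.
Expiry of referenced patent VP-64095:
  Base: filing + 21 years → 30 December 2011.
  Opposition Stay Credit: +598 days → 19 August 2013.
  Prosecution Delay Deduction: −40 days → 10 July 2013.
Terminal disclaimer: VP-793062 expires on the earlier of 20 April 2012 and 10 July 2013.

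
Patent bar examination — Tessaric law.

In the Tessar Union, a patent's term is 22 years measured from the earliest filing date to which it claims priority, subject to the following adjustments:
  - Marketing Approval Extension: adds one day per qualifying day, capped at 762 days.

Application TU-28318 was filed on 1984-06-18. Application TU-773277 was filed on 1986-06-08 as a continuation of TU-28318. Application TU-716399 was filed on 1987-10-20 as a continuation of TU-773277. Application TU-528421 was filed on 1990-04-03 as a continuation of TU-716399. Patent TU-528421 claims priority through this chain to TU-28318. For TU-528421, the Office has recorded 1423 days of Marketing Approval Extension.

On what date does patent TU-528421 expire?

July 19, 2008

Earliest priority filing: 18 June 1984.
Base term: 18 June 1984 + 22 years → 18 June 2006.
Marketing Approval Extension: 1423 days claimed exceeds the 762-day cap, so +762 days → 19 July 2008.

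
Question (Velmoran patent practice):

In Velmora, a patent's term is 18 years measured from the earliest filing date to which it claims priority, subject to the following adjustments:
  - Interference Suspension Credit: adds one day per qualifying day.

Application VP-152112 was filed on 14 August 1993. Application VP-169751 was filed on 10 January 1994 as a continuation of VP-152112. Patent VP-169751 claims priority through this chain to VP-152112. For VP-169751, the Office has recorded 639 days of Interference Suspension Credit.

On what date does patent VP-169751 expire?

May 14, 2013

Earliest priority filing: 14 August 1993.
Base term: 14 August 1993 + 18 years → 14 August 2011.
Interference Suspension Credit: +639 days → 14 May 2013.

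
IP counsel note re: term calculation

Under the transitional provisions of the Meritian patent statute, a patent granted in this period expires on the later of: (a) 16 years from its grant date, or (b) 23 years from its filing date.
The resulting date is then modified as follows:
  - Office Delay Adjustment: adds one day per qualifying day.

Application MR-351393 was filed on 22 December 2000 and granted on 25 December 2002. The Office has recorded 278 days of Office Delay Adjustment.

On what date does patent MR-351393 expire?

September 25, 2024

(a) grant + 16 years → 25 December 2018.
(b) filing + 23 years → 22 December 2023.
Later of the two: 22 December 2023.
Office Delay Adjustment: +278 days → 25 September 2024.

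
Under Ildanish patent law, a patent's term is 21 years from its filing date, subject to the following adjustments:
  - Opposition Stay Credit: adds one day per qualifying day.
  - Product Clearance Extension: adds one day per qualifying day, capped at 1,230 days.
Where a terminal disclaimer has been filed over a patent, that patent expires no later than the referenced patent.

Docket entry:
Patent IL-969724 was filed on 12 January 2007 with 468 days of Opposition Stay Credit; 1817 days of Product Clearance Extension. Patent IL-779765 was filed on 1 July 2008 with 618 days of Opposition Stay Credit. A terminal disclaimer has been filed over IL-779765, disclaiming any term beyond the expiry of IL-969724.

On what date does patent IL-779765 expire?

March 11, 2031

Natural term of IL-779765:
  Base: filing + 21 years → 1 July 2029.
  Opposition Stay Credit: +618 days → 11 March 2031.
Expiry of referenced patent IL-969724:
  Base: filing + 21 years → 12 January 2028.
  Opposition Stay Credit: +468 days → 24 April 2029.
  Product Clearance Extension: 1817 days claimed exceeds the 1230-day cap, so +1230 days → 5 September 2032.
Terminal disclaimer: IL-779765 expires on the earlier of 11 March 2031 and 5 September 2032.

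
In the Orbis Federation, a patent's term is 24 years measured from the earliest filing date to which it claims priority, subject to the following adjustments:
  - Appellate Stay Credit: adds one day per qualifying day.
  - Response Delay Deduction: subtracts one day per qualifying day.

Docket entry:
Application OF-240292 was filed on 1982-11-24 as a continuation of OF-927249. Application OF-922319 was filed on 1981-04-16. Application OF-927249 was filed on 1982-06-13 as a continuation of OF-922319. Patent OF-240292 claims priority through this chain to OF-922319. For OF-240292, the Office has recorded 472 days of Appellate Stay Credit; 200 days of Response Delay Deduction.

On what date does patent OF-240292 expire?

January 13, 2006

Earliest priority filing: 16 April 1981.
Base term: 16 April 1981 + 24 years → 16 April 2005.
Appellate Stay Credit: +472 days → 1 August 2006.
Response Delay Deduction: −200 days → 13 January 2006.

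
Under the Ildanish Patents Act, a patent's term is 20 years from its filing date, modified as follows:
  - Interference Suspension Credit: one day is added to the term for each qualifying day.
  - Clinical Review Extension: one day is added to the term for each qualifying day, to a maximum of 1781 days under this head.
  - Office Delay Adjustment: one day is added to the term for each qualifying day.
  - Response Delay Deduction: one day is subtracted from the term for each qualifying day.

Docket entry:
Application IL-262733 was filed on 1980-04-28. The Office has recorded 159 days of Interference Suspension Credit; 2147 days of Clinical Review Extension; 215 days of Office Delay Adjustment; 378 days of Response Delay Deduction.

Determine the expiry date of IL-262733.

March 10, 2005

Base term: filing date + 20 years → 28 April 2000.
Interference Suspension Credit: +159 days → 4 October 2000.
Clinical Review Extension: 2147 days claimed exceeds the 1781-day cap, so +1781 days → 20 August 2005.
Office Delay Adjustment: +215 days → 23 March 2006.
Response Delay Deduction: −378 days → 10 March 2005.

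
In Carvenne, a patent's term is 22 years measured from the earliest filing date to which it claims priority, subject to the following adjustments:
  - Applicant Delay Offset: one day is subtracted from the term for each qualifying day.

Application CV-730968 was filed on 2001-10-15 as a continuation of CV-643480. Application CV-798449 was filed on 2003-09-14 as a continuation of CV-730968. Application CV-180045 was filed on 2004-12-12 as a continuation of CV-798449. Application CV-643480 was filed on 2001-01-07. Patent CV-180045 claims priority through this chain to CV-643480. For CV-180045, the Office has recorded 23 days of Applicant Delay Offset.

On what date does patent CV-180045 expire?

December 15, 2022

Earliest priority filing: 7 January 2001.
Base term: 7 January 2001 + 22 years → 7 January 2023.
Applicant Delay Offset: −23 days → 15 December 2022.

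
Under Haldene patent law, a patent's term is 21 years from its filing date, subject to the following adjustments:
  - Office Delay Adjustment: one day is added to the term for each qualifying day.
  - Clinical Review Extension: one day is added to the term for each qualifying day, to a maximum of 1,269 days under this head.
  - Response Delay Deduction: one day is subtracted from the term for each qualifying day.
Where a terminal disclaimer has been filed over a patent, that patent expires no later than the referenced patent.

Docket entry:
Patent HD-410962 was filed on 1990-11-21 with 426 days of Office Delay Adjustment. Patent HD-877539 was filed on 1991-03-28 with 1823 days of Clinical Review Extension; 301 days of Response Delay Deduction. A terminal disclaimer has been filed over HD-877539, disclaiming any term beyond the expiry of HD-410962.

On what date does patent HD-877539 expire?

2013-01-20

Natural term of HD-877539:
  Base: filing + 21 years → 28 March 2012.
  Clinical Review Extension: 1823 days claimed exceeds the 1269-day cap, so +1269 days → 18 September 2015.
  Response Delay Deduction: −301 days → 21 November 2014.
Expiry of referenced patent HD-410962:
  Base: filing + 21 years → 21 November 2011.
  Office Delay Adjustment: +426 days → 20 January 2013.
Terminal disclaimer: HD-877539 expires on the earlier of 21 November 2014 and 20 January 2013.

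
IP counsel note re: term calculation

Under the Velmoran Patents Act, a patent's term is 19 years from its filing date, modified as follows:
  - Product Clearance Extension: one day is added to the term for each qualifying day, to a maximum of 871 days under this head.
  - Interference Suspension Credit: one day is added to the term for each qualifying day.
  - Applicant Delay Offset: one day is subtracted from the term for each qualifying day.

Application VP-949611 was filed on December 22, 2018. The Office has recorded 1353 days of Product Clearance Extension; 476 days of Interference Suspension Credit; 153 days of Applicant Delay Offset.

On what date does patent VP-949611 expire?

Base term: filing date + 19 years → 22 December 2037.
Product Clearance Extension: 1353 days claimed exceeds the 871-day cap, so +871 days → 11 May 2040.
Interference Suspension Credit: +476 days → 30 August 2041.
Applicant Delay Offset: −153 days → 30 March 2041.

2041-03-30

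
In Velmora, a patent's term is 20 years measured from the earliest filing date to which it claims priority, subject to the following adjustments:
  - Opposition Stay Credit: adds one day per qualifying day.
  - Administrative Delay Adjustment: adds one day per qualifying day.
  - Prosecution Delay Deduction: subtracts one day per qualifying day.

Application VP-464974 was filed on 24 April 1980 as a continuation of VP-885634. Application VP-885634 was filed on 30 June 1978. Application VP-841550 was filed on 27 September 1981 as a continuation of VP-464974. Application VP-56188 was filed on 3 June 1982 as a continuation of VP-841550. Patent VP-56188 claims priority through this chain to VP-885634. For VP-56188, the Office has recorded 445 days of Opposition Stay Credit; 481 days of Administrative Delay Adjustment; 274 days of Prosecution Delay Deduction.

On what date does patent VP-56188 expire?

Earliest priority filing: 30 June 1978.
Base term: 30 June 1978 + 20 years → 30 June 1998.
Opposition Stay Credit: +445 days → 18 September 1999.
Administrative Delay Adjustment: +481 days → 11 January 2001.
Prosecution Delay Deduction: −274 days → 12 April 2000.

2000-04-12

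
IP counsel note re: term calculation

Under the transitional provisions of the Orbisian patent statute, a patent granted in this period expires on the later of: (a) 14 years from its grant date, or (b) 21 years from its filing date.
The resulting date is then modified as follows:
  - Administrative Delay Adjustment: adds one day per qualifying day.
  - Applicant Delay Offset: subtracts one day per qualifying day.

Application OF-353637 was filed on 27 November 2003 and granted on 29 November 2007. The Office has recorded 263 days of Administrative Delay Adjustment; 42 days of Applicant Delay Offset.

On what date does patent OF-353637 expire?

(a) grant + 14 years → 29 November 2021.
(b) filing + 21 years → 27 November 2024.
Later of the two: 27 November 2024.
Administrative Delay Adjustment: +263 days → 17 August 2025.
Applicant Delay Offset: −42 days → 6 July 2025.

2025-07-06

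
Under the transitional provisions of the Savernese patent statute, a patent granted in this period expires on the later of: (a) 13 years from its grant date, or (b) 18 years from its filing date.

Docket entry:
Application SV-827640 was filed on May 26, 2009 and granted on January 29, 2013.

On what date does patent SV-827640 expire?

2027-05-26

(a) grant + 13 years → 29 January 2026.
(b) filing + 18 years → 26 May 2027.
Later of the two: 26 May 2027.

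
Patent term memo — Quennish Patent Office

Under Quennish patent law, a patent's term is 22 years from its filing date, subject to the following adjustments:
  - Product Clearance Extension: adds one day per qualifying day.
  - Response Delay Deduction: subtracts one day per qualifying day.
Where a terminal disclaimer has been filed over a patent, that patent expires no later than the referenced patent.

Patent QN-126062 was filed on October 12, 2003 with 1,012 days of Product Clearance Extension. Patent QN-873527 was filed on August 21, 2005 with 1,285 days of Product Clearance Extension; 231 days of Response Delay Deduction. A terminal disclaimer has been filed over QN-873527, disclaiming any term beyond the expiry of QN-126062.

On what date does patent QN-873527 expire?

Natural term of QN-873527:
  Base: filing + 22 years → 21 August 2027.
  Product Clearance Extension: +1285 days → 26 February 2031.
  Response Delay Deduction: −231 days → 10 July 2030.
Expiry of referenced patent QN-126062:
  Base: filing + 22 years → 12 October 2025.
  Product Clearance Extension: +1012 days → 20 July 2028.
Terminal disclaimer: QN-873527 expires on the earlier of 10 July 2030 and 20 July 2028.

July 20, 2028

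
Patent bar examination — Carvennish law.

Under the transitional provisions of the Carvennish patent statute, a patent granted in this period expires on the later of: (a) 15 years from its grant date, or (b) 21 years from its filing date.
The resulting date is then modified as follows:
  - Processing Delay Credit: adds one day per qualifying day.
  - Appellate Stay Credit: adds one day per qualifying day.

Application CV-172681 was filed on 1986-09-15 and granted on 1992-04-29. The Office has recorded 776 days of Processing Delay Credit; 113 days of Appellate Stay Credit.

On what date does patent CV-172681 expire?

(a) grant + 15 years → 29 April 2007.
(b) filing + 21 years → 15 September 2007.
Later of the two: 15 September 2007.
Processing Delay Credit: +776 days → 30 October 2009.
Appellate Stay Credit: +113 days → 20 February 2010.

2010-02-20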